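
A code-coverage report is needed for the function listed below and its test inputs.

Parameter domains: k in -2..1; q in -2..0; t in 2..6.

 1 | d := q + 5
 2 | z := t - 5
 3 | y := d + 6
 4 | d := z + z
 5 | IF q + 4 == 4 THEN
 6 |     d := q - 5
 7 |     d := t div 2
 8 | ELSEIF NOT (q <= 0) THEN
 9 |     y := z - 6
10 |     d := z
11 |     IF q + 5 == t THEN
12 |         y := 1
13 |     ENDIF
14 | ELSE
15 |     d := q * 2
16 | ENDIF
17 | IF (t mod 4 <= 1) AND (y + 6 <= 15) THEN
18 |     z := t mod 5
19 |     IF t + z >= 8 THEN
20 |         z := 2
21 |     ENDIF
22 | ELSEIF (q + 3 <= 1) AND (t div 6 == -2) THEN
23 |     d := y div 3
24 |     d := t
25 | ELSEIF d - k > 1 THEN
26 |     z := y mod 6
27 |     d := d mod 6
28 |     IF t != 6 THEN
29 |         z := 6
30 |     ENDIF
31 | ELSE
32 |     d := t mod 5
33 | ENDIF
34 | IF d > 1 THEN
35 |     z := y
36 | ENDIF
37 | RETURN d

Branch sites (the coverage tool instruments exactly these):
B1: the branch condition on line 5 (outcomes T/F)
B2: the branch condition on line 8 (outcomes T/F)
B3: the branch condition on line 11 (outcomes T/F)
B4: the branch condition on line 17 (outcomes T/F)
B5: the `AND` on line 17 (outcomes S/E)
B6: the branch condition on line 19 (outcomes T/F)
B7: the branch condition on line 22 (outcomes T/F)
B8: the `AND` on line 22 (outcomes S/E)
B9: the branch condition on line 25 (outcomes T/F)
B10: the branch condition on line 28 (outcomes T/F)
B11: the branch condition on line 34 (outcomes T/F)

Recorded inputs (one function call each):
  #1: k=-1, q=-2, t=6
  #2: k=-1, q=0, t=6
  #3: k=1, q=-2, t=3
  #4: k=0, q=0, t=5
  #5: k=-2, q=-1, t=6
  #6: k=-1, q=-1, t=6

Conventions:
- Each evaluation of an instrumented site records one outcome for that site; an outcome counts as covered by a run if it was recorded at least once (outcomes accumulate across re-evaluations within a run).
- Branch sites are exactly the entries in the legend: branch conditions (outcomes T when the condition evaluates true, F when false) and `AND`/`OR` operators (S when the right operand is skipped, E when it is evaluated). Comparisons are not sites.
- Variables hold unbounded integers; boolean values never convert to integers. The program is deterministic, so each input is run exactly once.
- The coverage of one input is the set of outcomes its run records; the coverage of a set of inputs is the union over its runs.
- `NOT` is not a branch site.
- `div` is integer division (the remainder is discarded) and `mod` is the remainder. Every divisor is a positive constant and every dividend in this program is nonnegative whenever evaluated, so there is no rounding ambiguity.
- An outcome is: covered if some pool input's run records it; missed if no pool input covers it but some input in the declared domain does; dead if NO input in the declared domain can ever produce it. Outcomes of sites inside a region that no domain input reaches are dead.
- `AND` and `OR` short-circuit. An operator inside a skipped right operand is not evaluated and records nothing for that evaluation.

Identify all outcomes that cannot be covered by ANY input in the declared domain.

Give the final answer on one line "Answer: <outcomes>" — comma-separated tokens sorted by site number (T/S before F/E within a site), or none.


checking every outcome against all 60 domain inputs:
  B2=T: zero occurrences over every domain input -> dead
  B3=T: zero occurrences over every domain input -> dead
  B3=F: zero occurrences over every domain input -> dead
  B7=T: zero occurrences over every domain input -> dead
  reachable outcomes have witnesses, e.g. B1=T (e.g. k=-2, q=0, t=2), B1=F (e.g. k=-2, q=-2, t=2), B2=F (e.g. k=-2, q=-2, t=2), B4=T (e.g. k=-2, q=-2, t=4)
Answer: B2=T, B3=T, B3=F, B7=T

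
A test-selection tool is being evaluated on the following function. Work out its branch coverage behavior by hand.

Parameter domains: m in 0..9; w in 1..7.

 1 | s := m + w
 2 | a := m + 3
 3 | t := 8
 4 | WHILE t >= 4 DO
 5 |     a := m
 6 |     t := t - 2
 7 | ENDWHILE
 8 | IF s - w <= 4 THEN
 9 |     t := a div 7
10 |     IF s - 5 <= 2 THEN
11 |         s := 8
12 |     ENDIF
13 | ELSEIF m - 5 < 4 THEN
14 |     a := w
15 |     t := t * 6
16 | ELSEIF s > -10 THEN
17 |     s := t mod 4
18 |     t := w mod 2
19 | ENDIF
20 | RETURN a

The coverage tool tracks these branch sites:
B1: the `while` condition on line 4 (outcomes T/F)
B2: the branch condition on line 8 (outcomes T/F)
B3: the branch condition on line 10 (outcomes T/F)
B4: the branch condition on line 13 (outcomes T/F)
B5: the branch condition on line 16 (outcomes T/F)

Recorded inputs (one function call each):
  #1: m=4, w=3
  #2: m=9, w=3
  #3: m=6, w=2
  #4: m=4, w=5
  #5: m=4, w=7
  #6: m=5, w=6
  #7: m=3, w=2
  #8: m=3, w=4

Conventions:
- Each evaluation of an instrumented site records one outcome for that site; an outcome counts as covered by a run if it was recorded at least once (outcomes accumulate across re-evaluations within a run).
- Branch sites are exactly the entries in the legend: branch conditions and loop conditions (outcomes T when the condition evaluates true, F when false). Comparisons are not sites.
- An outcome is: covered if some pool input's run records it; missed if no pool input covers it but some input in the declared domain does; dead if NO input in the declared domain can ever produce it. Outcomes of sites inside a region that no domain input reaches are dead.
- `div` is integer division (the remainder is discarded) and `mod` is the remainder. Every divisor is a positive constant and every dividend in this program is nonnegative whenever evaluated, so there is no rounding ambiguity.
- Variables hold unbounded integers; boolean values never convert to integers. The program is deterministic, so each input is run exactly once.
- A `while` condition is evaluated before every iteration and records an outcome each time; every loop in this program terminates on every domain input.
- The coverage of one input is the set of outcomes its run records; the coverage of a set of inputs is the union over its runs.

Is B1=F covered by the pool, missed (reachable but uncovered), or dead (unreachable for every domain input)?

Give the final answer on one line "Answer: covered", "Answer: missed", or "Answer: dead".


B1=F is recorded by pool input(s) 1, 2, 3, 4, 5, 6, 7, 8 -> covered
Answer: covered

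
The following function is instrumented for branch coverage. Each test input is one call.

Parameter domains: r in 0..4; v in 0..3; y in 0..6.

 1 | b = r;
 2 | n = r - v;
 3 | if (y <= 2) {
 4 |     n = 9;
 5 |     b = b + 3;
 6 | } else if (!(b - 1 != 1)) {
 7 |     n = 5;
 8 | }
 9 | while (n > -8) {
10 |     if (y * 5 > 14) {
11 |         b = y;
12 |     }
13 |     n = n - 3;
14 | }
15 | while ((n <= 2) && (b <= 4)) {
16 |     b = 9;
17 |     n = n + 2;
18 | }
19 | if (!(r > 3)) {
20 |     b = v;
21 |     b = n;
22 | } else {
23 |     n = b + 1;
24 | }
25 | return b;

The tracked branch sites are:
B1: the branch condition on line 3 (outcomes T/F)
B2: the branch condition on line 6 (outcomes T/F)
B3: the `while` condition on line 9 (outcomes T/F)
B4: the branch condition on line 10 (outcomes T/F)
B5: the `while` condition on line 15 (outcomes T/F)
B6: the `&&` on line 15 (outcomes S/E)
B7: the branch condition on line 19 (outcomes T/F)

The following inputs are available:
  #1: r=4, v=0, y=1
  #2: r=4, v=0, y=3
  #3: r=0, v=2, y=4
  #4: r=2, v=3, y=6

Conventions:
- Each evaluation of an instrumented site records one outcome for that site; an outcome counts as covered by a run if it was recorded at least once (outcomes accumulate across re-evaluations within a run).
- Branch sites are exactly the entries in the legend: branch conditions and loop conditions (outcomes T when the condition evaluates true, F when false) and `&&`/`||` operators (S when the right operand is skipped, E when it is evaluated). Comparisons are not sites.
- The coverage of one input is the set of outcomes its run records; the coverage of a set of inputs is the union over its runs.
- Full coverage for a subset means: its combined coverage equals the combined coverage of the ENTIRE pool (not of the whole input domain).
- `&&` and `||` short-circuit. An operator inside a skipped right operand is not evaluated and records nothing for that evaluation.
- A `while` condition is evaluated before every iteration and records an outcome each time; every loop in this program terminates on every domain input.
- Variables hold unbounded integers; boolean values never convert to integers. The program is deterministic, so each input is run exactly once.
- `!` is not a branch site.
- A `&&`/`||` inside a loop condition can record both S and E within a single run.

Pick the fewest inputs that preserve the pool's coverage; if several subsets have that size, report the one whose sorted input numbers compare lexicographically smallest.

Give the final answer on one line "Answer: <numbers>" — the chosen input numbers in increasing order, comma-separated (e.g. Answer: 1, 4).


input #1 (r=4, v=0, y=1): covers B1=T, B3=T, B3=F, B4=F, B5=F, B6=E, B7=F
input #2 (r=4, v=0, y=3): covers B1=F, B2=F, B3=T, B3=F, B4=T, B5=T, B5=F, B6=E, B7=F
input #3 (r=0, v=2, y=4): covers B1=F, B2=F, B3=T, B3=F, B4=T, B5=T, B5=F, B6=E, B7=T
input #4 (r=2, v=3, y=6): covers B1=F, B2=T, B3=T, B3=F, B4=T, B5=F, B6=E, B7=T
together the pool reaches 13 outcomes: B1=T, B1=F, B2=T, B2=F, B3=T, B3=F, B4=T, B4=F, B5=T, B5=F, B6=E, B7=T, B7=F
checked all size-1 subsets: none covers 13 outcomes (max 9/13)
checked all size-2 subsets: none covers 13 outcomes (max 12/13)
the canonical winner is {1, 2, 4}: size 3, full 13-outcome coverage, earliest index list among size-3 covers
Answer: 1, 2, 4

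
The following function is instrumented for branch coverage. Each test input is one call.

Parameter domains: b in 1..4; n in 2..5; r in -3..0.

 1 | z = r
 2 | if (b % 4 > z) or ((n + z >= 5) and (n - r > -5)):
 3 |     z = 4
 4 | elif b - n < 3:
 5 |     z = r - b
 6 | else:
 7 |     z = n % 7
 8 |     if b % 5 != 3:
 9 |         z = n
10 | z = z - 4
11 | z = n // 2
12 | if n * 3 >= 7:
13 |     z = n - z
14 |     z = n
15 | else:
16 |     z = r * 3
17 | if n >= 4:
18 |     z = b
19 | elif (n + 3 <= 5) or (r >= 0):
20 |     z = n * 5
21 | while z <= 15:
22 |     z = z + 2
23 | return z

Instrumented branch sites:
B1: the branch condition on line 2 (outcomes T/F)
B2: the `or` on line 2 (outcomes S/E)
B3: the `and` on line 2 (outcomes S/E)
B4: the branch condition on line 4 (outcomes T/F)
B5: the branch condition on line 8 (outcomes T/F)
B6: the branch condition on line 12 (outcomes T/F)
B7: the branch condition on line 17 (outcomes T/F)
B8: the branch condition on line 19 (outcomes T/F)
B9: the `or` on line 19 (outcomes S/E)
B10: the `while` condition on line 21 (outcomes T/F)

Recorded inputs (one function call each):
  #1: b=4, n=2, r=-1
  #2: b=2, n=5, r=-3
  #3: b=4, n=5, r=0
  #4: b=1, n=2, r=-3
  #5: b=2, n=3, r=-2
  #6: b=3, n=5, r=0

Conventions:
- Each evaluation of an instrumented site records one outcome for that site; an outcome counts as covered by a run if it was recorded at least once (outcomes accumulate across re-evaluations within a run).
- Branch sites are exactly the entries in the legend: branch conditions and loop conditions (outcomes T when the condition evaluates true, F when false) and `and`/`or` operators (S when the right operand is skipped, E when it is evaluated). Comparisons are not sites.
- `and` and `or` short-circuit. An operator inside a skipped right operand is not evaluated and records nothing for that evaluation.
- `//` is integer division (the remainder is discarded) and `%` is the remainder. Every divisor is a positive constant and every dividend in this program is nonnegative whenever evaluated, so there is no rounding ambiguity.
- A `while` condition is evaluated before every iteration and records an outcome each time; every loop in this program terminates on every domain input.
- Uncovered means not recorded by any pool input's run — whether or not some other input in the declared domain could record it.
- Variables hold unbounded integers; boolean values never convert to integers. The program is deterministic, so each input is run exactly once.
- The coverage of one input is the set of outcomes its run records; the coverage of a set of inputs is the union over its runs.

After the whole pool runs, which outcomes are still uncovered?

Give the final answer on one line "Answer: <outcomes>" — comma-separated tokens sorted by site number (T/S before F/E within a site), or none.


#1 (b=4, n=2, r=-1) -> covered: B1=T, B2=S, B6=F, B7=F, B8=T, B9=S, B10=T, B10=F
#2 (b=2, n=5, r=-3) -> covered: B1=T, B2=S, B6=T, B7=T, B10=T, B10=F
#3 (b=4, n=5, r=0) -> covered: B1=T, B2=E, B3=E, B6=T, B7=T, B10=T, B10=F
#4 (b=1, n=2, r=-3) -> covered: B1=T, B2=S, B6=F, B7=F, B8=T, B9=S, B10=T, B10=F
#5 (b=2, n=3, r=-2) -> covered: B1=T, B2=S, B6=T, B7=F, B8=F, B9=E, B10=T, B10=F
#6 (b=3, n=5, r=0) -> covered: B1=T, B2=S, B6=T, B7=T, B10=T, B10=F
union over the pool: B1=T, B2=S, B2=E, B3=E, B6=T, B6=F, B7=T, B7=F, B8=T, B8=F, B9=S, B9=E, B10=T, B10=F
uncovered (6 of 20): B1=F, B3=S, B4=T, B4=F, B5=T, B5=F
Answer: B1=F, B3=S, B4=T, B4=F, B5=T, B5=F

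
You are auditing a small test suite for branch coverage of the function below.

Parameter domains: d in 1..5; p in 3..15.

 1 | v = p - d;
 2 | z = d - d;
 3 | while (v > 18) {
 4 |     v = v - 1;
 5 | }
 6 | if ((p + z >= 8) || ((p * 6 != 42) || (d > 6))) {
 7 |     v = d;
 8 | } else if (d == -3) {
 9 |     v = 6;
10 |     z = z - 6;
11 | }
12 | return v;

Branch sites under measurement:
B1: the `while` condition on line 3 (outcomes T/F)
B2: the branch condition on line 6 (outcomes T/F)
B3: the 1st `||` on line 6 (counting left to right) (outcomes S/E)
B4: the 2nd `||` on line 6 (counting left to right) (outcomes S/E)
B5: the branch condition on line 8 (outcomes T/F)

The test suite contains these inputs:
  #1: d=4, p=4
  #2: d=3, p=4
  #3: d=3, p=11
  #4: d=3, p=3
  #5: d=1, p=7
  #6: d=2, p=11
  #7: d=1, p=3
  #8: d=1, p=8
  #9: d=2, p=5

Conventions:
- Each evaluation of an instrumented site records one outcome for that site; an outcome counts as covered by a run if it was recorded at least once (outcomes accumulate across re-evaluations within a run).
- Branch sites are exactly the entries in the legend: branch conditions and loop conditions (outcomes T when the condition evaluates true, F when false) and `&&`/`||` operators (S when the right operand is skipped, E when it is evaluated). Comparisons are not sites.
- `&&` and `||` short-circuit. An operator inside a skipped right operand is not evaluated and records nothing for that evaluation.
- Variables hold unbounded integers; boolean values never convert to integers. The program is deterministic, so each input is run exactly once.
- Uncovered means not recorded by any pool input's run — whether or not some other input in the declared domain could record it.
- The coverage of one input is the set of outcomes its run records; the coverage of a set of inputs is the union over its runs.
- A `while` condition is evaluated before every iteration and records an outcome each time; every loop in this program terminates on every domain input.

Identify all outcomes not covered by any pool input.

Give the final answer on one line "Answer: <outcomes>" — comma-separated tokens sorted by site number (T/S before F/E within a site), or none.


run #1 (d=4, p=4) runs B1->F, B3->E, B4->S, B2->T; records B1=F, B2=T, B3=E, B4=S
run #2 (d=3, p=4) runs B1->F, B3->E, B4->S, B2->T; records B1=F, B2=T, B3=E, B4=S
run #3 (d=3, p=11) runs B1->F, B3->S, B2->T; records B1=F, B2=T, B3=S
run #4 (d=3, p=3) runs B1->F, B3->E, B4->S, B2->T; records B1=F, B2=T, B3=E, B4=S
run #5 (d=1, p=7) runs B1->F, B3->E, B4->E, B2->F, B5->F; records B1=F, B2=F, B3=E, B4=E, B5=F
run #6 (d=2, p=11) runs B1->F, B3->S, B2->T; records B1=F, B2=T, B3=S
run #7 (d=1, p=3) runs B1->F, B3->E, B4->S, B2->T; records B1=F, B2=T, B3=E, B4=S
run #8 (d=1, p=8) runs B1->F, B3->S, B2->T; records B1=F, B2=T, B3=S
run #9 (d=2, p=5) runs B1->F, B3->E, B4->S, B2->T; records B1=F, B2=T, B3=E, B4=S
union over the pool: B1=F, B2=T, B2=F, B3=S, B3=E, B4=S, B4=E, B5=F
uncovered (2 of 10): B1=T, B5=T
Answer: B1=T, B5=T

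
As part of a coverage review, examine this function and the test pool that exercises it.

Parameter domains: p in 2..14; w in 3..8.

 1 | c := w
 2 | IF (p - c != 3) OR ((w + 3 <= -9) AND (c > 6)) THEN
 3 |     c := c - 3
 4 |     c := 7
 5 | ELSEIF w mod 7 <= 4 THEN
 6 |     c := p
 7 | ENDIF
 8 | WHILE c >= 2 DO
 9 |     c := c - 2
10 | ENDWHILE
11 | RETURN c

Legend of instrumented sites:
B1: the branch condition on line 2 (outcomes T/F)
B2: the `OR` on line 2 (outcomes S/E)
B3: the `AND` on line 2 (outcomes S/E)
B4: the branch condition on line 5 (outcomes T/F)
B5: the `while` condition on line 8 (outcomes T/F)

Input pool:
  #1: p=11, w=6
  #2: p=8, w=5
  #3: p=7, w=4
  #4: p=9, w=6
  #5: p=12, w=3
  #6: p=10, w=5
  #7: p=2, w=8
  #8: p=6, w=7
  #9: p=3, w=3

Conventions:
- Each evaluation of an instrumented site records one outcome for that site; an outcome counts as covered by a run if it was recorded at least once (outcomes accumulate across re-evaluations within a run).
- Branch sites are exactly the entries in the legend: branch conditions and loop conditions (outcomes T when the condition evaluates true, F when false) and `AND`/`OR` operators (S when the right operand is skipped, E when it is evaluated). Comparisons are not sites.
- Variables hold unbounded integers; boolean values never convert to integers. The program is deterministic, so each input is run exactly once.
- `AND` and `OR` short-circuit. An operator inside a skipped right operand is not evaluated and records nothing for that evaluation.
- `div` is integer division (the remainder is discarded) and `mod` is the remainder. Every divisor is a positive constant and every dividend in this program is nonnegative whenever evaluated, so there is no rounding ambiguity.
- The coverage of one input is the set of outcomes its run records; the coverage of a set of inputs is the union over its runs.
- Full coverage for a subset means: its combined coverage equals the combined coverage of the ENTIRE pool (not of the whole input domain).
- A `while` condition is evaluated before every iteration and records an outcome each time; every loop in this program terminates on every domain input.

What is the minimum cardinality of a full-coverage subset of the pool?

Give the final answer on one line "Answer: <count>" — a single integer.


test 1 (p=11, w=6) fires B2->S, B1->T, B5->T, B5->T, B5->T, B5->F; hits B1=T, B2=S, B5=T, B5=F
test 2 (p=8, w=5) fires B2->E, B3->S, B1->F, B4->F, B5->T, B5->T, B5->F; hits B1=F, B2=E, B3=S, B4=F, B5=T, B5=F
test 3 (p=7, w=4) fires B2->E, B3->S, B1->F, B4->T, B5->T, B5->T, B5->T, B5->F; hits B1=F, B2=E, B3=S, B4=T, B5=T, B5=F
test 4 (p=9, w=6) fires B2->E, B3->S, B1->F, B4->F, B5->T, B5->T, B5->T, B5->F; hits B1=F, B2=E, B3=S, B4=F, B5=T, B5=F
test 5 (p=12, w=3) fires B2->S, B1->T, B5->T, B5->T, B5->T, B5->F; hits B1=T, B2=S, B5=T, B5=F
test 6 (p=10, w=5) fires B2->S, B1->T, B5->T, B5->T, B5->T, B5->F; hits B1=T, B2=S, B5=T, B5=F
test 7 (p=2, w=8) fires B2->S, B1->T, B5->T, B5->T, B5->T, B5->F; hits B1=T, B2=S, B5=T, B5=F
test 8 (p=6, w=7) fires B2->S, B1->T, B5->T, B5->T, B5->T, B5->F; hits B1=T, B2=S, B5=T, B5=F
test 9 (p=3, w=3) fires B2->S, B1->T, B5->T, B5->T, B5->T, B5->F; hits B1=T, B2=S, B5=T, B5=F
together the pool reaches 9 outcomes: B1=T, B1=F, B2=S, B2=E, B3=S, B4=T, B4=F, B5=T, B5=F
checked all size-1 subsets: none covers 9 outcomes (max 6/9)
checked all size-2 subsets: none covers 9 outcomes (max 8/9)
at size 3, {1, 2, 3} reaches all 9 outcomes; every lexicographically earlier size-3 subset fails
Answer: 3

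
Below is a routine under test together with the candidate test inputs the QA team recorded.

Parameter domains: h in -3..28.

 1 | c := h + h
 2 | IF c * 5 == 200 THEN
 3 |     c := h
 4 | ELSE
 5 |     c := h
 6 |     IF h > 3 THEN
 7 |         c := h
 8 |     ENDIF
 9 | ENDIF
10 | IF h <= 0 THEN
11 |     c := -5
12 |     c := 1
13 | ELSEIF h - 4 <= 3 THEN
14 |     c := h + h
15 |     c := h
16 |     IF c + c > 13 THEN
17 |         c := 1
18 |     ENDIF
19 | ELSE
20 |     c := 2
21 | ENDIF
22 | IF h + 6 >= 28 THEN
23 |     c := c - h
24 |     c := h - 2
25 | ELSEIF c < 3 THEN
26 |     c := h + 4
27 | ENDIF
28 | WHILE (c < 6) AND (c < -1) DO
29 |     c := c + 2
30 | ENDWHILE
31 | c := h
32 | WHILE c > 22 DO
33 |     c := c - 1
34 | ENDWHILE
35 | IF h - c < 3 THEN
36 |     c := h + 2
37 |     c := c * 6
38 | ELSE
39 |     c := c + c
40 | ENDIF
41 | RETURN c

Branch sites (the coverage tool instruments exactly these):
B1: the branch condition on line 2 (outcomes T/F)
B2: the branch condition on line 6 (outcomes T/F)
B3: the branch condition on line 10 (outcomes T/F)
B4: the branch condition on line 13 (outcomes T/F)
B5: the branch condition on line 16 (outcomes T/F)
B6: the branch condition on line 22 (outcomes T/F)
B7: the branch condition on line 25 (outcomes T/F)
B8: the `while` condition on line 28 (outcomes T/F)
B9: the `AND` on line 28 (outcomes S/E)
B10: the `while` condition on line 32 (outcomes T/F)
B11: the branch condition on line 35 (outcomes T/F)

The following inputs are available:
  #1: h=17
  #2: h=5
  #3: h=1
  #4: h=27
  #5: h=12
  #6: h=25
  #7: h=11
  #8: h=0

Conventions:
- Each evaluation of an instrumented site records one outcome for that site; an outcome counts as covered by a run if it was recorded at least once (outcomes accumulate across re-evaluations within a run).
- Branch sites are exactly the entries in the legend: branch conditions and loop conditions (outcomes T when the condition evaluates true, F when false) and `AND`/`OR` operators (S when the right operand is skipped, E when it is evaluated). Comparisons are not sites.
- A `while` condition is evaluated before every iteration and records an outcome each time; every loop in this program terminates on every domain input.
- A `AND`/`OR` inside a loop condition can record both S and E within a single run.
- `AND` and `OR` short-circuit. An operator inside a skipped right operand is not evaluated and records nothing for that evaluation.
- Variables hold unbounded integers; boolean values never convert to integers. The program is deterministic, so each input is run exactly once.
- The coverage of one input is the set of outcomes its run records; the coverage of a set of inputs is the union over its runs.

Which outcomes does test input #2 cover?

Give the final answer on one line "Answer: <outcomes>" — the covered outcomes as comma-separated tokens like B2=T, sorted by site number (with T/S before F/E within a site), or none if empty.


Running input #2 (h=5), event by event:
  B1->F, B2->T, B3->F, B4->T, B5->F, B6->F, B7->F, B9->E, B8->F, B10->F
  B11->T
collecting distinct outcomes: B1=F, B2=T, B3=F, B4=T, B5=F, B6=F, B7=F, B8=F, B9=E, B10=F, B11=T
Answer: B1=F, B2=T, B3=F, B4=T, B5=F, B6=F, B7=F, B8=F, B9=E, B10=F, B11=T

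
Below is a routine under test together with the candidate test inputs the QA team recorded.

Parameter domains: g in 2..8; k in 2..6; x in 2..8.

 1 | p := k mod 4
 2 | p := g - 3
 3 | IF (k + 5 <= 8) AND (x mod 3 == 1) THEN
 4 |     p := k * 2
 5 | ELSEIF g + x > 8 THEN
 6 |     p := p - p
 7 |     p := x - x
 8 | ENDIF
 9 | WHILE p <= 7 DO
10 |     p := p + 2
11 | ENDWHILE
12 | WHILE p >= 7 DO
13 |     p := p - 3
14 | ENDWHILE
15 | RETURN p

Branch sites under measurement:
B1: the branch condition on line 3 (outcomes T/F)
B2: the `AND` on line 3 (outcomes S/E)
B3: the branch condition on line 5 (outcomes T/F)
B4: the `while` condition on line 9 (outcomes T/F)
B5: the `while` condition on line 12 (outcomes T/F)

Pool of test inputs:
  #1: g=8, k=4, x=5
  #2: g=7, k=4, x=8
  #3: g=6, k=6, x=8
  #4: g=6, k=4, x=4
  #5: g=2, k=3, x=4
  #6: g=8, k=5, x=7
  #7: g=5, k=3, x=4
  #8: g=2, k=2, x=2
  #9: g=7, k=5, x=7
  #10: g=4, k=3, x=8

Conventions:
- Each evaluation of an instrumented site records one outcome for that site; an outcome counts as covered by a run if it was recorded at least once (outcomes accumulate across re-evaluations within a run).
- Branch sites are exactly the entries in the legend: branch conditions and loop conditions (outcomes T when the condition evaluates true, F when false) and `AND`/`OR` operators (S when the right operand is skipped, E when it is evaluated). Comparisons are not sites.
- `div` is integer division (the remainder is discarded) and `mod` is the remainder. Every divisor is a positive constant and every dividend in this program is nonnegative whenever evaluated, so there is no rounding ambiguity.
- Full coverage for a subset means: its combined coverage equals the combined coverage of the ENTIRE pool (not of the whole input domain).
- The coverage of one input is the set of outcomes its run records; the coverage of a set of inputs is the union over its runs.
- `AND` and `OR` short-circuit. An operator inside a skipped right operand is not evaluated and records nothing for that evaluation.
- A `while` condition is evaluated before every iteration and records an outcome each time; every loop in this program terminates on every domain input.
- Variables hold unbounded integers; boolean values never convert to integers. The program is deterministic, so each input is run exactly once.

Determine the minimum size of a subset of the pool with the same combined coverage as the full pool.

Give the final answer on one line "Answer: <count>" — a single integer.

input #1 (g=8, k=4, x=5): events B2->S, B1->F, B3->T, B4->T, B4->T, B4->T, B4->T, B4->F, B5->T, B5->F; covers B1=F, B2=S, B3=T, B4=T, B4=F, B5=T, B5=F
input #2 (g=7, k=4, x=8): events B2->S, B1->F, B3->T, B4->T, B4->T, B4->T, B4->T, B4->F, B5->T, B5->F; covers B1=F, B2=S, B3=T, B4=T, B4=F, B5=T, B5=F
input #3 (g=6, k=6, x=8): events B2->S, B1->F, B3->T, B4->T, B4->T, B4->T, B4->T, B4->F, B5->T, B5->F; covers B1=F, B2=S, B3=T, B4=T, B4=F, B5=T, B5=F
input #4 (g=6, k=4, x=4): events B2->S, B1->F, B3->T, B4->T, B4->T, B4->T, B4->T, B4->F, B5->T, B5->F; covers B1=F, B2=S, B3=T, B4=T, B4=F, B5=T, B5=F
input #5 (g=2, k=3, x=4): events B2->E, B1->T, B4->T, B4->F, B5->T, B5->F; covers B1=T, B2=E, B4=T, B4=F, B5=T, B5=F
input #6 (g=8, k=5, x=7): events B2->S, B1->F, B3->T, B4->T, B4->T, B4->T, B4->T, B4->F, B5->T, B5->F; covers B1=F, B2=S, B3=T, B4=T, B4=F, B5=T, B5=F
input #7 (g=5, k=3, x=4): events B2->E, B1->T, B4->T, B4->F, B5->T, B5->F; covers B1=T, B2=E, B4=T, B4=F, B5=T, B5=F
input #8 (g=2, k=2, x=2): events B2->E, B1->F, B3->F, B4->T, B4->T, B4->T, B4->T, B4->T, B4->F, B5->T, B5->F; covers B1=F, B2=E, B3=F, B4=T, B4=F, B5=T, B5=F
input #9 (g=7, k=5, x=7): events B2->S, B1->F, B3->T, B4->T, B4->T, B4->T, B4->T, B4->F, B5->T, B5->F; covers B1=F, B2=S, B3=T, B4=T, B4=F, B5=T, B5=F
input #10 (g=4, k=3, x=8): events B2->E, B1->F, B3->T, B4->T, B4->T, B4->T, B4->T, B4->F, B5->T, B5->F; covers B1=F, B2=E, B3=T, B4=T, B4=F, B5=T, B5=F
together the pool reaches 10 outcomes: B1=T, B1=F, B2=S, B2=E, B3=T, B3=F, B4=T, B4=F, B5=T, B5=F
checked all size-1 subsets: none covers 10 outcomes (max 7/10)
checked all size-2 subsets: none covers 10 outcomes (max 9/10)
size 3: inputs {1, 5, 8} cover all 10 outcomes, and no lexicographically smaller subset of this size does

Answer: 3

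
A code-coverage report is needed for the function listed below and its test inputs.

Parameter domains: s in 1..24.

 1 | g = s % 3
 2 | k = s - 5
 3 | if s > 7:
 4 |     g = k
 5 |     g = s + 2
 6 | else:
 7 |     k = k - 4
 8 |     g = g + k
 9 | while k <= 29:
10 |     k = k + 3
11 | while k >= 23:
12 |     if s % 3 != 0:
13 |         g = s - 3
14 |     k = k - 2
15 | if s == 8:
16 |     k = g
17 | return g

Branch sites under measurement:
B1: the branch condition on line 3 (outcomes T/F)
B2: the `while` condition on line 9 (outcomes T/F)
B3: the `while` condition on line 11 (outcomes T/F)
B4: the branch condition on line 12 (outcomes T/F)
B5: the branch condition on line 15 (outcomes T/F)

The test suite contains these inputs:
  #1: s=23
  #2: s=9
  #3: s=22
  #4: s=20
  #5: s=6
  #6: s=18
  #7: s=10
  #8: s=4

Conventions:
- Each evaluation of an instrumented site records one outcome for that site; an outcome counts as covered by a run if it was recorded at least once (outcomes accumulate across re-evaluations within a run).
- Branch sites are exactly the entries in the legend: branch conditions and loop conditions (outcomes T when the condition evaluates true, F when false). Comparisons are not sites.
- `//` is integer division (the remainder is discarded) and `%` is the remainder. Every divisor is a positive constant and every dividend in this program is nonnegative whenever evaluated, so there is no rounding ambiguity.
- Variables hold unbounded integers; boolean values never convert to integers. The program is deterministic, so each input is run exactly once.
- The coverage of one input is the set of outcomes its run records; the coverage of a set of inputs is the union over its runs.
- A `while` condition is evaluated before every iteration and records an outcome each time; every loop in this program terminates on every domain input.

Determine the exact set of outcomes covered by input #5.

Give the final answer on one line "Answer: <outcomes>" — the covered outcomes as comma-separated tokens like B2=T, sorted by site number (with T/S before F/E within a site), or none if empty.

Simulating input #5 (s=6) step by step:
  B1->F, B2->T, B2->T, B2->T, B2->T, B2->T, B2->T, B2->T, B2->T, B2->T
  B2->T, B2->T, B2->F, B3->T, B4->F, B3->T, B4->F, B3->T, B4->F, B3->T
  B4->F, B3->F, B5->F
deduplicating events, the covered set is: B1=F, B2=T, B2=F, B3=T, B3=F, B4=F, B5=F

Answer: B1=F, B2=T, B2=F, B3=T, B3=F, B4=F, B5=F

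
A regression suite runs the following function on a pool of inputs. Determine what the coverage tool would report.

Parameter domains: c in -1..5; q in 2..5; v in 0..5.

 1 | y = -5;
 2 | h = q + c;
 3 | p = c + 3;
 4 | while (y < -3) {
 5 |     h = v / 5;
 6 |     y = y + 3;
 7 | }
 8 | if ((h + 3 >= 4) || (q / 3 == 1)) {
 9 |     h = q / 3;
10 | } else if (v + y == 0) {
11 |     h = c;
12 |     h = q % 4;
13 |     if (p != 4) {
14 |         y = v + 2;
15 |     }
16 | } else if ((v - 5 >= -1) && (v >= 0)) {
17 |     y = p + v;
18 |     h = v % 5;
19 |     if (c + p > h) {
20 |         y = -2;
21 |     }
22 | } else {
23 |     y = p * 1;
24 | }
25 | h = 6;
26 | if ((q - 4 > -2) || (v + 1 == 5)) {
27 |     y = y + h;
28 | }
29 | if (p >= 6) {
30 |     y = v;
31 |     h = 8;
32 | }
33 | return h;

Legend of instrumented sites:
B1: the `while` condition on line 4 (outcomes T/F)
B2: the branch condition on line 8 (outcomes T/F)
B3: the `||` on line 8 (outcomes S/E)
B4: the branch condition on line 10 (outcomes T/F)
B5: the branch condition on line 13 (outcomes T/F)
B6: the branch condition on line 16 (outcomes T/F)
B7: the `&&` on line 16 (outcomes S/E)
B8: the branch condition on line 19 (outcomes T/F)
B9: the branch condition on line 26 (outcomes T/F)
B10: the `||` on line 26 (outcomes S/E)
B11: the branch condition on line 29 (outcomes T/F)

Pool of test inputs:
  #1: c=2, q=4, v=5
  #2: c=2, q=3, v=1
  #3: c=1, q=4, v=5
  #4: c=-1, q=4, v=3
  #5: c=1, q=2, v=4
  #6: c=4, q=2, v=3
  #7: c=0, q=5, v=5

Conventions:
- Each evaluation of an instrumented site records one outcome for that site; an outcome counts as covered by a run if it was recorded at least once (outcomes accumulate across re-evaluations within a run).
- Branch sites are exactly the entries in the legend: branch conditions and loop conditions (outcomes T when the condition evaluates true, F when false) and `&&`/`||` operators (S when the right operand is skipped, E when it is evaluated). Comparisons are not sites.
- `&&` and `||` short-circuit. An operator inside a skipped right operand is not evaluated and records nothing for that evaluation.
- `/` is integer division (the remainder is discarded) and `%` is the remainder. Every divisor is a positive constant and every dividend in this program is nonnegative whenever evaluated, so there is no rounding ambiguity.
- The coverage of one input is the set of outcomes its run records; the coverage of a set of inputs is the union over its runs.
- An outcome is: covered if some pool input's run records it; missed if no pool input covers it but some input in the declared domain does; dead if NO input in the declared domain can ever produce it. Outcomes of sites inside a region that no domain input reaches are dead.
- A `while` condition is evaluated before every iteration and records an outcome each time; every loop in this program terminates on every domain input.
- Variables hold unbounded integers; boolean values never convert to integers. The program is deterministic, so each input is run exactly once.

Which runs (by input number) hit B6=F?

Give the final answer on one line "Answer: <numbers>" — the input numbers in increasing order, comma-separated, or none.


input #1 (c=2, q=4, v=5): does not produce B6=F
input #2 (c=2, q=3, v=1): does not produce B6=F
input #3 (c=1, q=4, v=5): does not produce B6=F
input #4 (c=-1, q=4, v=3): does not produce B6=F
input #5 (c=1, q=2, v=4): does not produce B6=F
input #6 (c=4, q=2, v=3): produces B6=F
input #7 (c=0, q=5, v=5): does not produce B6=F
Answer: 6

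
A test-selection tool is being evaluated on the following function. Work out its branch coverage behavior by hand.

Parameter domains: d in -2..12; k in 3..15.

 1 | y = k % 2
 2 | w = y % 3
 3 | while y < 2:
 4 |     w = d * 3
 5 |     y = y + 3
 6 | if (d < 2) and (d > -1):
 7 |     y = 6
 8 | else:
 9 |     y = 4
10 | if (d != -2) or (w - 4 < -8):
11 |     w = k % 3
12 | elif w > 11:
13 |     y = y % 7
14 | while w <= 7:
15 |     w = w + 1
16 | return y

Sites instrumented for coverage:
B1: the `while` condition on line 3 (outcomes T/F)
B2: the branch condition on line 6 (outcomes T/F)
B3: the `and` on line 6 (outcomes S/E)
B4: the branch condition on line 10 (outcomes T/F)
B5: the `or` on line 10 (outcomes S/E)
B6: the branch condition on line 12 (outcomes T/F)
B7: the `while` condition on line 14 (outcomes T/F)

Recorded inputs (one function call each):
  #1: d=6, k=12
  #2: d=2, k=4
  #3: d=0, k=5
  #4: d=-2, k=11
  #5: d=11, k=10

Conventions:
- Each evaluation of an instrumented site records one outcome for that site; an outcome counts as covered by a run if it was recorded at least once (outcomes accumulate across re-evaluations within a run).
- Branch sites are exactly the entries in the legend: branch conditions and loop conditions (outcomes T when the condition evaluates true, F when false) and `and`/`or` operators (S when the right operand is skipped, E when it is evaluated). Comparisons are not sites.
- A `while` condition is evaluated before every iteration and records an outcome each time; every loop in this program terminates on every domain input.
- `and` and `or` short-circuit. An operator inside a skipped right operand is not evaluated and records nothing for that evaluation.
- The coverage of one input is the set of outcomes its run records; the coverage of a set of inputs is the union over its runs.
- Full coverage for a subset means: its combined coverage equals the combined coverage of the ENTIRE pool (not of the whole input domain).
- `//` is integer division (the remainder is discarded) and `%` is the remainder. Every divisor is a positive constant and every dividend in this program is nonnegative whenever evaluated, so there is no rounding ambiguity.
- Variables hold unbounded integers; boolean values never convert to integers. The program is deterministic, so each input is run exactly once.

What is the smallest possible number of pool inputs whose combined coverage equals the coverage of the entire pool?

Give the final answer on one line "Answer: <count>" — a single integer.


#1 (d=6, k=12) -> B1->T, B1->F, B3->S, B2->F, B5->S, B4->T, B7->T, B7->T, B7->T, B7->T, B7->T, B7->T, B7->T, B7->T, ...; covered: B1=T, B1=F, B2=F, B3=S, B4=T, B5=S, B7=T, B7=F
#2 (d=2, k=4) -> B1->T, B1->F, B3->S, B2->F, B5->S, B4->T, B7->T, B7->T, B7->T, B7->T, B7->T, B7->T, B7->T, B7->F; covered: B1=T, B1=F, B2=F, B3=S, B4=T, B5=S, B7=T, B7=F
#3 (d=0, k=5) -> B1->T, B1->F, B3->E, B2->T, B5->S, B4->T, B7->T, B7->T, B7->T, B7->T, B7->T, B7->T, B7->F; covered: B1=T, B1=F, B2=T, B3=E, B4=T, B5=S, B7=T, B7=F
#4 (d=-2, k=11) -> B1->T, B1->F, B3->E, B2->F, B5->E, B4->T, B7->T, B7->T, B7->T, B7->T, B7->T, B7->T, B7->F; covered: B1=T, B1=F, B2=F, B3=E, B4=T, B5=E, B7=T, B7=F
#5 (d=11, k=10) -> B1->T, B1->F, B3->S, B2->F, B5->S, B4->T, B7->T, B7->T, B7->T, B7->T, B7->T, B7->T, B7->T, B7->F; covered: B1=T, B1=F, B2=F, B3=S, B4=T, B5=S, B7=T, B7=F
pool-wide coverage (11 outcomes): B1=T, B1=F, B2=T, B2=F, B3=S, B3=E, B4=T, B5=S, B5=E, B7=T, B7=F
size 1 is not enough: best union over all size-1 subsets is 8/11
size 2 is not enough: best union over all size-2 subsets is 10/11
size 3: inputs {1, 3, 4} cover all 11 outcomes, and no lexicographically smaller subset of this size does
Answer: 3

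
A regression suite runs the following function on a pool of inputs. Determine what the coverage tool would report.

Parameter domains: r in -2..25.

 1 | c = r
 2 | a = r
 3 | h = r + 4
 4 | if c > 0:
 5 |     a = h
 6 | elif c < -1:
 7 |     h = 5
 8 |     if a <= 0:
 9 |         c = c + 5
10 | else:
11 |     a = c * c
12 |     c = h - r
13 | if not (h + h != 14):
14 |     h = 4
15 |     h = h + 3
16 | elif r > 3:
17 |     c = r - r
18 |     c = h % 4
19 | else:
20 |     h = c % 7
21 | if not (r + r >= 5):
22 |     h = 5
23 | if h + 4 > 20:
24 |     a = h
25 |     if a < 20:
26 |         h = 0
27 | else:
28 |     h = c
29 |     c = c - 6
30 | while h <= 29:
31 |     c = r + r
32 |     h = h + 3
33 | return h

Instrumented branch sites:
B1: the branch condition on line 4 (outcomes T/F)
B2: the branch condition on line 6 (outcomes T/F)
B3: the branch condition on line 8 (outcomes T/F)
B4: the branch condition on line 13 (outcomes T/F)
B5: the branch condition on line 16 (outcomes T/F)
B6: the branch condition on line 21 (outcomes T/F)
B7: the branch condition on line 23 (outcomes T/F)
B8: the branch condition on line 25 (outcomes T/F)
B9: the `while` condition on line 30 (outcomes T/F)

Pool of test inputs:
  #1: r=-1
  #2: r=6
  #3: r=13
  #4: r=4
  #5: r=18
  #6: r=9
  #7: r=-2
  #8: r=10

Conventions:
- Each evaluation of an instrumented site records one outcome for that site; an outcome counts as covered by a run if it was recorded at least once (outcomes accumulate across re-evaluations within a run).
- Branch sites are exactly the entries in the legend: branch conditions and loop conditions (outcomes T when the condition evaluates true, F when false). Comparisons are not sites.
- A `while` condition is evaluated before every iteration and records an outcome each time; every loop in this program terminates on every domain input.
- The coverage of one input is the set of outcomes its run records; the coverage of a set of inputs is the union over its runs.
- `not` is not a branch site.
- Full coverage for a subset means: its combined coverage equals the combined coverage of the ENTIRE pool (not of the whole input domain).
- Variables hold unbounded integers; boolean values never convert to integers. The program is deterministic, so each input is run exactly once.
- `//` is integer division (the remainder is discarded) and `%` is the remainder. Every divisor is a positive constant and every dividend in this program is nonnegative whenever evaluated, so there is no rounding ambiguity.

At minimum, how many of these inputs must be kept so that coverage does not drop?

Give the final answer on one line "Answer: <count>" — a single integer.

#1 (r=-1) -> B1->F, B2->F, B4->F, B5->F, B6->T, B7->F, B9->T, B9->T, B9->T, B9->T, B9->T, B9->T, B9->T, B9->T, ...; covered: B1=F, B2=F, B4=F, B5=F, B6=T, B7=F, B9=T, B9=F
#2 (r=6) -> B1->T, B4->F, B5->T, B6->F, B7->F, B9->T, B9->T, B9->T, B9->T, B9->T, B9->T, B9->T, B9->T, B9->T, ...; covered: B1=T, B4=F, B5=T, B6=F, B7=F, B9=T, B9=F
#3 (r=13) -> B1->T, B4->F, B5->T, B6->F, B7->T, B8->T, B9->T, B9->T, B9->T, B9->T, B9->T, B9->T, B9->T, B9->T, ...; covered: B1=T, B4=F, B5=T, B6=F, B7=T, B8=T, B9=T, B9=F
#4 (r=4) -> B1->T, B4->F, B5->T, B6->F, B7->F, B9->T, B9->T, B9->T, B9->T, B9->T, B9->T, B9->T, B9->T, B9->T, ...; covered: B1=T, B4=F, B5=T, B6=F, B7=F, B9=T, B9=F
#5 (r=18) -> B1->T, B4->F, B5->T, B6->F, B7->T, B8->F, B9->T, B9->T, B9->T, B9->F; covered: B1=T, B4=F, B5=T, B6=F, B7=T, B8=F, B9=T, B9=F
#6 (r=9) -> B1->T, B4->F, B5->T, B6->F, B7->F, B9->T, B9->T, B9->T, B9->T, B9->T, B9->T, B9->T, B9->T, B9->T, ...; covered: B1=T, B4=F, B5=T, B6=F, B7=F, B9=T, B9=F
#7 (r=-2) -> B1->F, B2->T, B3->T, B4->F, B5->F, B6->T, B7->F, B9->T, B9->T, B9->T, B9->T, B9->T, B9->T, B9->T, ...; covered: B1=F, B2=T, B3=T, B4=F, B5=F, B6=T, B7=F, B9=T, B9=F
#8 (r=10) -> B1->T, B4->F, B5->T, B6->F, B7->F, B9->T, B9->T, B9->T, B9->T, B9->T, B9->T, B9->T, B9->T, B9->T, ...; covered: B1=T, B4=F, B5=T, B6=F, B7=F, B9=T, B9=F
pool-wide coverage (16 outcomes): B1=T, B1=F, B2=T, B2=F, B3=T, B4=F, B5=T, B5=F, B6=T, B6=F, B7=T, B7=F, B8=T, B8=F, B9=T, B9=F
size 1 is not enough: best union over all size-1 subsets is 9/16
size 2 is not enough: best union over all size-2 subsets is 14/16
size 3 is not enough: best union over all size-3 subsets is 15/16
at size 4, {1, 3, 5, 7} reaches all 16 outcomes; every lexicographically earlier size-4 subset fails

Answer: 4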